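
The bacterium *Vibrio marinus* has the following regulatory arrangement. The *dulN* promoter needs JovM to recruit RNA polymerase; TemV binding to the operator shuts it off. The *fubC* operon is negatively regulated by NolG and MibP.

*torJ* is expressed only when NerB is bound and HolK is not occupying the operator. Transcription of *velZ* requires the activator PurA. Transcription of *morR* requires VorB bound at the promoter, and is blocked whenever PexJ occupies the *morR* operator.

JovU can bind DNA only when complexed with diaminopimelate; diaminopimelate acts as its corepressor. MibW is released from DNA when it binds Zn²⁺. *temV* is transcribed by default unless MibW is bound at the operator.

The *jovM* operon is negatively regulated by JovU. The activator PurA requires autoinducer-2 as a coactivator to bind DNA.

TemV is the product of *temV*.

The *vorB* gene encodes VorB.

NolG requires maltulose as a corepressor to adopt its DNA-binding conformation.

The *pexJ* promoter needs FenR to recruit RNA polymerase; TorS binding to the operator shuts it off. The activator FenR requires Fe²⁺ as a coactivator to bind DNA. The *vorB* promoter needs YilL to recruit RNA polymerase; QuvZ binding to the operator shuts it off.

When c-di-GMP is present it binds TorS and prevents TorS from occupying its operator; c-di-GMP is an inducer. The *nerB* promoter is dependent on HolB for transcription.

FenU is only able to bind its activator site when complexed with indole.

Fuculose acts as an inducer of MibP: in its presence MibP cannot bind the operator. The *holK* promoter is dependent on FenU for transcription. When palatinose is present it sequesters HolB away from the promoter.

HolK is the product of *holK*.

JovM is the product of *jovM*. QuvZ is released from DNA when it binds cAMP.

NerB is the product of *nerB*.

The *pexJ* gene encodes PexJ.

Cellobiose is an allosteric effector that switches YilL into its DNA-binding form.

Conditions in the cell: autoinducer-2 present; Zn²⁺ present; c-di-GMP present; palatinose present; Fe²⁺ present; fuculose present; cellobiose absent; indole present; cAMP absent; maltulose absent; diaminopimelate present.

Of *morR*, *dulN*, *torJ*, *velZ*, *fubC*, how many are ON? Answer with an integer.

Fe²⁺ is present, so FenR is active.
c-di-GMP is present, so TorS is inactive.
No repressor is bound and FenR is active, so *pexJ* is transcribed.
So PexJ is produced and active.
Cellobiose is absent, so YilL is inactive.
cAMP is absent, so QuvZ is active.
With repressor QuvZ bound, *vorB* is not transcribed.
So VorB is not produced.
With repressor PexJ bound, *morR* is not transcribed.
→ *morR* is OFF.
Zn²⁺ is present, so MibW is inactive.
With no repressor bound, *temV* is transcribed.
So TemV is produced and active.
Diaminopimelate is present, so JovU is active.
With repressor JovU bound, *jovM* is not transcribed.
So JovM is not produced.
With repressor TemV bound, *dulN* is not transcribed.
→ *dulN* is OFF.
Palatinose is present, so HolB is inactive.
Required activator HolB is absent, so *nerB* is not transcribed.
So NerB is not produced.
Indole is present, so FenU is active.
No repressor is bound and FenU is active, so *holK* is transcribed.
So HolK is produced and active.
With repressor HolK bound, *torJ* is not transcribed.
→ *torJ* is OFF.
Autoinducer-2 is present, so PurA is active.
No repressor is bound and PurA is active, so *velZ* is transcribed.
→ *velZ* is ON.
Maltulose is absent, so NolG is inactive.
Fuculose is present, so MibP is inactive.
With no repressor bound, *fubC* is transcribed.
→ *fubC* is ON.
2 of the 5 genes are transcribed.

2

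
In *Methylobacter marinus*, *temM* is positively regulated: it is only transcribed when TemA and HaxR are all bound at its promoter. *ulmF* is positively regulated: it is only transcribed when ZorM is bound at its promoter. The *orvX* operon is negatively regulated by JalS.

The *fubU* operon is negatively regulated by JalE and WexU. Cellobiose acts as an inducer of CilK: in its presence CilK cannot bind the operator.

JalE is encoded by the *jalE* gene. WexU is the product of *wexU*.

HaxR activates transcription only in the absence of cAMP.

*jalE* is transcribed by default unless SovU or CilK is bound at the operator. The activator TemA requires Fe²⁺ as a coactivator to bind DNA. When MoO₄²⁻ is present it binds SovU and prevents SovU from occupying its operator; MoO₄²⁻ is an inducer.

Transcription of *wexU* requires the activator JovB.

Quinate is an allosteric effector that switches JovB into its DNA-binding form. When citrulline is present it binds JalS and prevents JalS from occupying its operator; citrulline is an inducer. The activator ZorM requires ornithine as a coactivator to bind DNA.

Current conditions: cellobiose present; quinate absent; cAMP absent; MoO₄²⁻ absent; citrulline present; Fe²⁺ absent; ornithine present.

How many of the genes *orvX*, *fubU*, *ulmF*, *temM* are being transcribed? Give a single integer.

Citrulline is present, so JalS is inactive.
With no repressor bound, *orvX* is transcribed.
→ *orvX* is ON.
MoO₄²⁻ is absent, so SovU is active.
Cellobiose is present, so CilK is inactive.
With repressor SovU bound, *jalE* is not transcribed.
So JalE is not produced.
Quinate is absent, so JovB is inactive.
Required activator JovB is absent, so *wexU* is not transcribed.
So WexU is not produced.
With no repressor bound, *fubU* is transcribed.
→ *fubU* is ON.
Ornithine is present, so ZorM is active.
No repressor is bound and ZorM is active, so *ulmF* is transcribed.
→ *ulmF* is ON.
Fe²⁺ is absent, so TemA is inactive.
cAMP is absent, so HaxR is active.
Required activator TemA is absent, so *temM* is not transcribed.
→ *temM* is OFF.
3 of the 4 genes are transcribed.

3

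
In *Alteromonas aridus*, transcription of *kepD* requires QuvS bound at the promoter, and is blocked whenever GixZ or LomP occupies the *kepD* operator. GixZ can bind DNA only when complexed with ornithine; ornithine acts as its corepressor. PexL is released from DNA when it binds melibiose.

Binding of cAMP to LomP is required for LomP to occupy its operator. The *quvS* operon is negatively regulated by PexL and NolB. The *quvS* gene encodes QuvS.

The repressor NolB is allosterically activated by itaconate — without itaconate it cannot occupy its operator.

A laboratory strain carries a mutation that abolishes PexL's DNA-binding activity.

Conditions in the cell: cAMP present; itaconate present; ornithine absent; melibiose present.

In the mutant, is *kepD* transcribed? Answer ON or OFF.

OFF

Ornithine is absent, so GixZ is inactive.
PexL is non-functional in this strain, so it has no effect.
Itaconate is present, so NolB is active.
With repressor NolB bound, *quvS* is not transcribed.
So QuvS is not produced.
cAMP is present, so LomP is active.
With repressor LomP bound, *kepD* is not transcribed.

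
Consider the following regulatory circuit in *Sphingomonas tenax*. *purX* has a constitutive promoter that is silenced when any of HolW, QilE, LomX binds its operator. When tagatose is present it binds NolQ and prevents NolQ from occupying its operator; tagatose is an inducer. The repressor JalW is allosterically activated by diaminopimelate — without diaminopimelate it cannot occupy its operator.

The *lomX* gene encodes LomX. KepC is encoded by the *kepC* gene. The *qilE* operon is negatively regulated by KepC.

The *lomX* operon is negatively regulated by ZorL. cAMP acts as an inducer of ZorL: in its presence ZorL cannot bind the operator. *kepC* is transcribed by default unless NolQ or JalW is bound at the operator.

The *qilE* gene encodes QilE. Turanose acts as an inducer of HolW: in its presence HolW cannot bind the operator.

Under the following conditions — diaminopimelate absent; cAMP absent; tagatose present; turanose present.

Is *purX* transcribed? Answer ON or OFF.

ON

Turanose is present, so HolW is inactive.
Tagatose is present, so NolQ is inactive.
Diaminopimelate is absent, so JalW is inactive.
With no repressor bound, *kepC* is transcribed.
So KepC is produced and active.
With repressor KepC bound, *qilE* is not transcribed.
So QilE is not produced.
cAMP is absent, so ZorL is active.
With repressor ZorL bound, *lomX* is not transcribed.
So LomX is not produced.
With no repressor bound, *purX* is transcribed.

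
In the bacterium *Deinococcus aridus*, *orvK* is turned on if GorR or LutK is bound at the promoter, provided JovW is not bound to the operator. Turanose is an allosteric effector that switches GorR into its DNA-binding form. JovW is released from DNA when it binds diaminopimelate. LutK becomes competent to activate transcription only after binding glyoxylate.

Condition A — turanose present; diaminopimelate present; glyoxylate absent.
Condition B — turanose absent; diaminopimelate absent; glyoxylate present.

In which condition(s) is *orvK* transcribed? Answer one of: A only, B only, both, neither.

A only

Condition A:
Turanose is present, so GorR is active.
Diaminopimelate is present, so JovW is inactive.
Glyoxylate is absent, so LutK is inactive.
Activator GorR is present, so *orvK* is transcribed.
→ *orvK* is ON in A.
Condition B:
Turanose is absent, so GorR is inactive.
Diaminopimelate is absent, so JovW is active.
Glyoxylate is present, so LutK is active.
With repressor JovW bound, *orvK* is not transcribed.
→ *orvK* is OFF in B.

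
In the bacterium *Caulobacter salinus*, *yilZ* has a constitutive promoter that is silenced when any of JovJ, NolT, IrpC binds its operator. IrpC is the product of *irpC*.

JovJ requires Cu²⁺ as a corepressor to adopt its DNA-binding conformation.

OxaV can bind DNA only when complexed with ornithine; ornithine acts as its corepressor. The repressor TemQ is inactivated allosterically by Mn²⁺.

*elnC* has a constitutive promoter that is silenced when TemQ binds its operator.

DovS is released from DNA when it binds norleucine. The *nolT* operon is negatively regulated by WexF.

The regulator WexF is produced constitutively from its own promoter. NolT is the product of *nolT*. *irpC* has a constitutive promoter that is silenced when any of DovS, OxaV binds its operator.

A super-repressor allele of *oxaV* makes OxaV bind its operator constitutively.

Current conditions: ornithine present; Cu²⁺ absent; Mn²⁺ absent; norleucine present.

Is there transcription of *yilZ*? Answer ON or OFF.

ON

Cu²⁺ is absent, so JovJ is inactive.
WexF is produced constitutively and is active.
With repressor WexF bound, *nolT* is not transcribed.
So NolT is not produced.
Norleucine is present, so DovS is inactive.
OxaV is constitutively active in this strain.
With repressor OxaV bound, *irpC* is not transcribed.
So IrpC is not produced.
With no repressor bound, *yilZ* is transcribed.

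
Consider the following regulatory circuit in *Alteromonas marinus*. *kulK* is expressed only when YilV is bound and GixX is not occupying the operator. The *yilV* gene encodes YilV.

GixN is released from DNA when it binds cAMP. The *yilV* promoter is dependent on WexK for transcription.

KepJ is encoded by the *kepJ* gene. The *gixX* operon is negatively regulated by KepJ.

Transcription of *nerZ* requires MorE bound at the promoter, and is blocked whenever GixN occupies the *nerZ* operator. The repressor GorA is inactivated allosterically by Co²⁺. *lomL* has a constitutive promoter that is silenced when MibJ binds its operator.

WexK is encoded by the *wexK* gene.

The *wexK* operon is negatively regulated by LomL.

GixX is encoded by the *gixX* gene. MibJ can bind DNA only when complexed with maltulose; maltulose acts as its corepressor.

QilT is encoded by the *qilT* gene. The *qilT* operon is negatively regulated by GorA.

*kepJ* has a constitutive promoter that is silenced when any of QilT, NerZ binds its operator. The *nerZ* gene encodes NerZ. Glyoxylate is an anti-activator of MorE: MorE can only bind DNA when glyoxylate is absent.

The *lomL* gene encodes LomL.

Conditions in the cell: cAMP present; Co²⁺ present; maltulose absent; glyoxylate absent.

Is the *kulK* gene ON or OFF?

OFF

Maltulose is absent, so MibJ is inactive.
With no repressor bound, *lomL* is transcribed.
So LomL is produced and active.
With repressor LomL bound, *wexK* is not transcribed.
So WexK is not produced.
Required activator WexK is absent, so *yilV* is not transcribed.
So YilV is not produced.
Co²⁺ is present, so GorA is inactive.
With no repressor bound, *qilT* is transcribed.
So QilT is produced and active.
cAMP is present, so GixN is inactive.
Glyoxylate is absent, so MorE is active.
No repressor is bound and MorE is active, so *nerZ* is transcribed.
So NerZ is produced and active.
With repressor QilT bound, *kepJ* is not transcribed.
So KepJ is not produced.
With no repressor bound, *gixX* is transcribed.
So GixX is produced and active.
With repressor GixX bound, *kulK* is not transcribed.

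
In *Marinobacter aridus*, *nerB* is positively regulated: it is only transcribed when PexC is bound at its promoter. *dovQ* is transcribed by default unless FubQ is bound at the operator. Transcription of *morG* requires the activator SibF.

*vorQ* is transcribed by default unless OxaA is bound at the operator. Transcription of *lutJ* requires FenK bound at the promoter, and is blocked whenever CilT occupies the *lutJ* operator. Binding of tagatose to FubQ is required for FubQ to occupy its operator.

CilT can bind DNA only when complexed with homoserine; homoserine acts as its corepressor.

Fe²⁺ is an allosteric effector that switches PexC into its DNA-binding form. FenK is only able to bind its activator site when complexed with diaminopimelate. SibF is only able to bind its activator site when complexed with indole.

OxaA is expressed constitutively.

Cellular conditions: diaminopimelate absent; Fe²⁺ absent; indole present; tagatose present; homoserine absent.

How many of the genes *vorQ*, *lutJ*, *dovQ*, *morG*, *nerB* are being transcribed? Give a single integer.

OxaA is produced constitutively and is active.
With repressor OxaA bound, *vorQ* is not transcribed.
→ *vorQ* is OFF.
Diaminopimelate is absent, so FenK is inactive.
Homoserine is absent, so CilT is inactive.
Required activator FenK is absent, so *lutJ* is not transcribed.
→ *lutJ* is OFF.
Tagatose is present, so FubQ is active.
With repressor FubQ bound, *dovQ* is not transcribed.
→ *dovQ* is OFF.
Indole is present, so SibF is active.
No repressor is bound and SibF is active, so *morG* is transcribed.
→ *morG* is ON.
Fe²⁺ is absent, so PexC is inactive.
Required activator PexC is absent, so *nerB* is not transcribed.
→ *nerB* is OFF.
1 of the 5 genes is transcribed.

1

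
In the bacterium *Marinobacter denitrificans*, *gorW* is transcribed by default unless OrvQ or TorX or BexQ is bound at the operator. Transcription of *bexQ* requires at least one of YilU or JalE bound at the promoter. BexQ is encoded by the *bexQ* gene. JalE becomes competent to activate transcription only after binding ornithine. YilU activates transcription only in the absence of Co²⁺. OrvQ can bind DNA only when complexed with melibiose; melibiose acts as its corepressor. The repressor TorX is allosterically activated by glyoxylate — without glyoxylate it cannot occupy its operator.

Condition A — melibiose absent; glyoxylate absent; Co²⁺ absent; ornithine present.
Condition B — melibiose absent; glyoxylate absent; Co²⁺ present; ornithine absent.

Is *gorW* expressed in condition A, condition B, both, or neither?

B only

Condition A:
Melibiose is absent, so OrvQ is inactive.
Glyoxylate is absent, so TorX is inactive.
Co²⁺ is absent, so YilU is active.
Ornithine is present, so JalE is active.
Activator YilU is present, so *bexQ* is transcribed.
So BexQ is produced and active.
With repressor BexQ bound, *gorW* is not transcribed.
→ *gorW* is OFF in A.
Condition B:
Melibiose is absent, so OrvQ is inactive.
Glyoxylate is absent, so TorX is inactive.
Co²⁺ is present, so YilU is inactive.
Ornithine is absent, so JalE is inactive.
No activator is available at the *bexQ* promoter, so *bexQ* is not transcribed.
So BexQ is not produced.
With no repressor bound, *gorW* is transcribed.
→ *gorW* is ON in B.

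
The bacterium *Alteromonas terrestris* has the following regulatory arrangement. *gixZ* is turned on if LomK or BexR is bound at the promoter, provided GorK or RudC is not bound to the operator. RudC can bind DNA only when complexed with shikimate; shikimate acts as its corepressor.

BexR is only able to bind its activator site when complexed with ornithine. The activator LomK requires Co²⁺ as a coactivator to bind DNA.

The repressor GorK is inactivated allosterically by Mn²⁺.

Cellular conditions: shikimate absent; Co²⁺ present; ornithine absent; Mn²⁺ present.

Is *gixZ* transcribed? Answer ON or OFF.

Mn²⁺ is present, so GorK is inactive.
Co²⁺ is present, so LomK is active.
Shikimate is absent, so RudC is inactive.
Ornithine is absent, so BexR is inactive.
Activator LomK is present, so *gixZ* is transcribed.

ON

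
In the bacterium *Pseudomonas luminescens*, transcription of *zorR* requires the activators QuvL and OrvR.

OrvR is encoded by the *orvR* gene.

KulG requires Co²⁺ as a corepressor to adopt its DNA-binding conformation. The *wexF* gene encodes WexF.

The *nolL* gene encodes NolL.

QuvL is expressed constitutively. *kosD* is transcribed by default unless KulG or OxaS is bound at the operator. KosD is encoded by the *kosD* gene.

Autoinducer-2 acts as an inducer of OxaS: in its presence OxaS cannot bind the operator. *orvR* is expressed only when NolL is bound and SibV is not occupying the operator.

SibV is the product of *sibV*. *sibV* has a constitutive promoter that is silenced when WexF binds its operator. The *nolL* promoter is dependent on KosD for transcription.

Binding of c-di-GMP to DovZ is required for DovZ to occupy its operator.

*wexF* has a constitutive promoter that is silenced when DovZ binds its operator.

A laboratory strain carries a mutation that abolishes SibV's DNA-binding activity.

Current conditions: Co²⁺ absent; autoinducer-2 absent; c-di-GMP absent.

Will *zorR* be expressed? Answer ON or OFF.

OFF

QuvL is produced constitutively and is active.
SibV is non-functional in this strain, so it has no effect.
Co²⁺ is absent, so KulG is inactive.
Autoinducer-2 is absent, so OxaS is active.
With repressor OxaS bound, *kosD* is not transcribed.
So KosD is not produced.
Required activator KosD is absent, so *nolL* is not transcribed.
So NolL is not produced.
Required activator NolL is absent, so *orvR* is not transcribed.
So OrvR is not produced.
Required activator OrvR is absent, so *zorR* is not transcribed.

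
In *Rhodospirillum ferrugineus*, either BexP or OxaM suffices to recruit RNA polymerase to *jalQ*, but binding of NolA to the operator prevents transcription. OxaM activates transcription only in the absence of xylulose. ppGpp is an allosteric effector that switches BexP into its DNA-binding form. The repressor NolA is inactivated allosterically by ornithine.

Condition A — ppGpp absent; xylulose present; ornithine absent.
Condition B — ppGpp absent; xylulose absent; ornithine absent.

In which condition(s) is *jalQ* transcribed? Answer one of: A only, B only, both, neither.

neither

Condition A:
ppGpp is absent, so BexP is inactive.
Xylulose is present, so OxaM is inactive.
Ornithine is absent, so NolA is active.
With repressor NolA bound, *jalQ* is not transcribed.
→ *jalQ* is OFF in A.
Condition B:
ppGpp is absent, so BexP is inactive.
Xylulose is absent, so OxaM is active.
Ornithine is absent, so NolA is active.
With repressor NolA bound, *jalQ* is not transcribed.
→ *jalQ* is OFF in B.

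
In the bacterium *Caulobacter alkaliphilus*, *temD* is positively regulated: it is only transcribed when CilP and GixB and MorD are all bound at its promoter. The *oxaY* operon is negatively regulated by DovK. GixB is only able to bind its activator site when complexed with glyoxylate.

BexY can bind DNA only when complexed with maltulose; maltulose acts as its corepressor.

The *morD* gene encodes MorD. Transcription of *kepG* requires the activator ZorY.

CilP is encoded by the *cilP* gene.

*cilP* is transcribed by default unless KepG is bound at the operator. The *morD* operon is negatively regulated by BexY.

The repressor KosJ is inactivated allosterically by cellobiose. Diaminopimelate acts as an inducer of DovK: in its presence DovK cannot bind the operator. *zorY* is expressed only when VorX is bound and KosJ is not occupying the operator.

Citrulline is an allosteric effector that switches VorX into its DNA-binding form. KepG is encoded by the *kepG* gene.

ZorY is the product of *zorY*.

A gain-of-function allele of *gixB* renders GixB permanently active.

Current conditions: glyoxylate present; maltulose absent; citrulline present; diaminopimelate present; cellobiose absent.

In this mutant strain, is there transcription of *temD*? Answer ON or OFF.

ON

Cellobiose is absent, so KosJ is active.
Citrulline is present, so VorX is active.
With repressor KosJ bound, *zorY* is not transcribed.
So ZorY is not produced.
Required activator ZorY is absent, so *kepG* is not transcribed.
So KepG is not produced.
With no repressor bound, *cilP* is transcribed.
So CilP is produced and active.
GixB is constitutively active in this strain.
Maltulose is absent, so BexY is inactive.
With no repressor bound, *morD* is transcribed.
So MorD is produced and active.
No repressor is bound and CilP and GixB and MorD are active, so *temD* is transcribed.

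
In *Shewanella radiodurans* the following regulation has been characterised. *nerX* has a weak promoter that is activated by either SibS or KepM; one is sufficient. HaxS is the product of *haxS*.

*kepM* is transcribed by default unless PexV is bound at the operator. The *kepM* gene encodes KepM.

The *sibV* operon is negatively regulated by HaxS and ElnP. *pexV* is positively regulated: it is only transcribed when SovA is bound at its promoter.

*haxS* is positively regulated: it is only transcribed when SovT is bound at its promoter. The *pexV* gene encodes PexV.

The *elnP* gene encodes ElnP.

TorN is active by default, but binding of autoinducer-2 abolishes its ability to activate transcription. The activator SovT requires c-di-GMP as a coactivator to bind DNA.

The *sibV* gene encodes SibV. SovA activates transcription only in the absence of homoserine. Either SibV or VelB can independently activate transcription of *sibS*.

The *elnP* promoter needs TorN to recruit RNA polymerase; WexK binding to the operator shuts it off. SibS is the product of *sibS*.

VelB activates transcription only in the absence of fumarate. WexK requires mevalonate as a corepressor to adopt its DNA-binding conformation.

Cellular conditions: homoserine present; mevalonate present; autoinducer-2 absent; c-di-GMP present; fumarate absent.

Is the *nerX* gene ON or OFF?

c-di-GMP is present, so SovT is active.
No repressor is bound and SovT is active, so *haxS* is transcribed.
So HaxS is produced and active.
Autoinducer-2 is absent, so TorN is active.
Mevalonate is present, so WexK is active.
With repressor WexK bound, *elnP* is not transcribed.
So ElnP is not produced.
With repressor HaxS bound, *sibV* is not transcribed.
So SibV is not produced.
Fumarate is absent, so VelB is active.
Activator VelB is present, so *sibS* is transcribed.
So SibS is produced and active.
Homoserine is present, so SovA is inactive.
Required activator SovA is absent, so *pexV* is not transcribed.
So PexV is not produced.
With no repressor bound, *kepM* is transcribed.
So KepM is produced and active.
Activator SibS is present, so *nerX* is transcribed.

ON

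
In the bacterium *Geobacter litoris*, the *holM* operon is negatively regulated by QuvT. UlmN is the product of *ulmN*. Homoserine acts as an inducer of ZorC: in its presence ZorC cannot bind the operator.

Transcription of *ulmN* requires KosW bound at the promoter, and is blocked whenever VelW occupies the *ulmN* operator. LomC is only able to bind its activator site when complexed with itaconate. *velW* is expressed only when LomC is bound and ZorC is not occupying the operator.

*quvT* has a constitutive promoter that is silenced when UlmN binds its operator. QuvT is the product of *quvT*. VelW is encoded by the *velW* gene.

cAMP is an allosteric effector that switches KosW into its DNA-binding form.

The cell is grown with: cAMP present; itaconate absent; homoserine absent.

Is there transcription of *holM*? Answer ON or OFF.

Itaconate is absent, so LomC is inactive.
Homoserine is absent, so ZorC is active.
With repressor ZorC bound, *velW* is not transcribed.
So VelW is not produced.
cAMP is present, so KosW is active.
No repressor is bound and KosW is active, so *ulmN* is transcribed.
So UlmN is produced and active.
With repressor UlmN bound, *quvT* is not transcribed.
So QuvT is not produced.
With no repressor bound, *holM* is transcribed.

ON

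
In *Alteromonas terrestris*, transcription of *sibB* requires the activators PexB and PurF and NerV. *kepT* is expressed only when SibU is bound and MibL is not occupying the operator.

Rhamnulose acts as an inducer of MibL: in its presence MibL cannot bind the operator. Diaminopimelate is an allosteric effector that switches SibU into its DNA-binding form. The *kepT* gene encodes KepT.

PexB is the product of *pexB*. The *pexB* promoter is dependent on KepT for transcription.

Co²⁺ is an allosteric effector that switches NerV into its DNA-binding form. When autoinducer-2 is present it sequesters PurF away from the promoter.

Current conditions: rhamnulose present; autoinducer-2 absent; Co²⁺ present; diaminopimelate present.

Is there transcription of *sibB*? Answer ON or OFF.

Rhamnulose is present, so MibL is inactive.
Diaminopimelate is present, so SibU is active.
No repressor is bound and SibU is active, so *kepT* is transcribed.
So KepT is produced and active.
No repressor is bound and KepT is active, so *pexB* is transcribed.
So PexB is produced and active.
Autoinducer-2 is absent, so PurF is active.
Co²⁺ is present, so NerV is active.
No repressor is bound and PexB and PurF and NerV are active, so *sibB* is transcribed.

ON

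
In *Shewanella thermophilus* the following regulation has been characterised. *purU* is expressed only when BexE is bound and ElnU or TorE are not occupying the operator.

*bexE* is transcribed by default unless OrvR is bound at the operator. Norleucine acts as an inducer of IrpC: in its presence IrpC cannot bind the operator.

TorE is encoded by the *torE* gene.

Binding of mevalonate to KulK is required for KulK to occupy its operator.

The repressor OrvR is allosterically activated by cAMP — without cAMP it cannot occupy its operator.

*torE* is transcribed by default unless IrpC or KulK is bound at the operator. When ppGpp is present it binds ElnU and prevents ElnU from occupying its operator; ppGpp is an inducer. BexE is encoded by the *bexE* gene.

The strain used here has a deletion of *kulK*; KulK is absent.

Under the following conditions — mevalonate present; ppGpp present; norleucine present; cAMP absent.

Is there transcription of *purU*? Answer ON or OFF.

OFF

ppGpp is present, so ElnU is inactive.
cAMP is absent, so OrvR is inactive.
With no repressor bound, *bexE* is transcribed.
So BexE is produced and active.
Norleucine is present, so IrpC is inactive.
KulK is non-functional in this strain, so it has no effect.
With no repressor bound, *torE* is transcribed.
So TorE is produced and active.
With repressor TorE bound, *purU* is not transcribed.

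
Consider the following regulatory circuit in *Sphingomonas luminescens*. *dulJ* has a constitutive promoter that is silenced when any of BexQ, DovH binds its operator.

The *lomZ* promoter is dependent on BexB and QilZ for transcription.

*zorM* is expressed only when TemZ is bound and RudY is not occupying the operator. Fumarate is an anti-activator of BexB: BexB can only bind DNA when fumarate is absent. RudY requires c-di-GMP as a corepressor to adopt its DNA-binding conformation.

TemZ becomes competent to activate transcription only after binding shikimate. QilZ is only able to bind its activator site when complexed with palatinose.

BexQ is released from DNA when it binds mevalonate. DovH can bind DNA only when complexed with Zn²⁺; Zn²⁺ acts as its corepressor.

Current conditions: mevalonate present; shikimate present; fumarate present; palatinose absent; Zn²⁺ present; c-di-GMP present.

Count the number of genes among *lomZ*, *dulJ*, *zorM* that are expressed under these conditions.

0

Fumarate is present, so BexB is inactive.
Palatinose is absent, so QilZ is inactive.
Required activator BexB is absent, so *lomZ* is not transcribed.
→ *lomZ* is OFF.
Mevalonate is present, so BexQ is inactive.
Zn²⁺ is present, so DovH is active.
With repressor DovH bound, *dulJ* is not transcribed.
→ *dulJ* is OFF.
Shikimate is present, so TemZ is active.
c-di-GMP is present, so RudY is active.
With repressor RudY bound, *zorM* is not transcribed.
→ *zorM* is OFF.
0 of the 3 genes are transcribed.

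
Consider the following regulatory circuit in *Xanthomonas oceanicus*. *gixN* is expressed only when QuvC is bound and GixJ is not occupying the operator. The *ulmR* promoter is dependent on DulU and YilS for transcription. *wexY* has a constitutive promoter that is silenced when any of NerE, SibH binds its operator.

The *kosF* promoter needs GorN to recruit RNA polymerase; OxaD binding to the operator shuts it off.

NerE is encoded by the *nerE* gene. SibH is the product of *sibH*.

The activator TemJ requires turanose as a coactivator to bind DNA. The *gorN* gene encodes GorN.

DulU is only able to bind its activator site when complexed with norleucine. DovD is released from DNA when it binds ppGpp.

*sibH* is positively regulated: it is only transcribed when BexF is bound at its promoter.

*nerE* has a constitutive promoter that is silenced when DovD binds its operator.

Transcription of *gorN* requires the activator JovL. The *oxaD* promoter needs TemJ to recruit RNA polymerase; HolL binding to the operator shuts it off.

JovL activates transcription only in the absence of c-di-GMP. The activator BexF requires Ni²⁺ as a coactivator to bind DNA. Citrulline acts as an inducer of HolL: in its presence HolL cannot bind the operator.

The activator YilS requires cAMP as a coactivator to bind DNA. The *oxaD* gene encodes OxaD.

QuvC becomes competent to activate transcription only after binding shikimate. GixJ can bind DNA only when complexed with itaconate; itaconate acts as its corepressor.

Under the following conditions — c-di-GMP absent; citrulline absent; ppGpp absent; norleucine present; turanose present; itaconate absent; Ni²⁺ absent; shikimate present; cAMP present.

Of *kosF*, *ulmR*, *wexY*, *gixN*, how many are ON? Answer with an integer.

Citrulline is absent, so HolL is active.
Turanose is present, so TemJ is active.
With repressor HolL bound, *oxaD* is not transcribed.
So OxaD is not produced.
c-di-GMP is absent, so JovL is active.
No repressor is bound and JovL is active, so *gorN* is transcribed.
So GorN is produced and active.
No repressor is bound and GorN is active, so *kosF* is transcribed.
→ *kosF* is ON.
Norleucine is present, so DulU is active.
cAMP is present, so YilS is active.
No repressor is bound and DulU and YilS are active, so *ulmR* is transcribed.
→ *ulmR* is ON.
ppGpp is absent, so DovD is active.
With repressor DovD bound, *nerE* is not transcribed.
So NerE is not produced.
Ni²⁺ is absent, so BexF is inactive.
Required activator BexF is absent, so *sibH* is not transcribed.
So SibH is not produced.
With no repressor bound, *wexY* is transcribed.
→ *wexY* is ON.
Shikimate is present, so QuvC is active.
Itaconate is absent, so GixJ is inactive.
No repressor is bound and QuvC is active, so *gixN* is transcribed.
→ *gixN* is ON.
4 of the 4 genes are transcribed.

4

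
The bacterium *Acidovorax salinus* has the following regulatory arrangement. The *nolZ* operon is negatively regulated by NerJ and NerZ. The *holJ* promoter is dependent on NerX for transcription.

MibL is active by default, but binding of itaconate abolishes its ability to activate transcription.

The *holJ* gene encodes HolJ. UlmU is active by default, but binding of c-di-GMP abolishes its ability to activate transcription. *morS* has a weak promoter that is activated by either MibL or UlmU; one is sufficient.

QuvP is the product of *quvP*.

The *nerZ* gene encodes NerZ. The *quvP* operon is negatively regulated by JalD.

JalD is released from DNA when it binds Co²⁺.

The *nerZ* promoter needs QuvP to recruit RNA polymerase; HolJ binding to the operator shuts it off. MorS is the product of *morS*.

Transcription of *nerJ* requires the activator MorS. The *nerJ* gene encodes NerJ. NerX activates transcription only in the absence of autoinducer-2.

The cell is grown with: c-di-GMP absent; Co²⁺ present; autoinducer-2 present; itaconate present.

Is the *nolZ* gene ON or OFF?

OFF

Itaconate is present, so MibL is inactive.
c-di-GMP is absent, so UlmU is active.
Activator UlmU is present, so *morS* is transcribed.
So MorS is produced and active.
No repressor is bound and MorS is active, so *nerJ* is transcribed.
So NerJ is produced and active.
Co²⁺ is present, so JalD is inactive.
With no repressor bound, *quvP* is transcribed.
So QuvP is produced and active.
Autoinducer-2 is present, so NerX is inactive.
Required activator NerX is absent, so *holJ* is not transcribed.
So HolJ is not produced.
No repressor is bound and QuvP is active, so *nerZ* is transcribed.
So NerZ is produced and active.
With repressor NerJ bound, *nolZ* is not transcribed.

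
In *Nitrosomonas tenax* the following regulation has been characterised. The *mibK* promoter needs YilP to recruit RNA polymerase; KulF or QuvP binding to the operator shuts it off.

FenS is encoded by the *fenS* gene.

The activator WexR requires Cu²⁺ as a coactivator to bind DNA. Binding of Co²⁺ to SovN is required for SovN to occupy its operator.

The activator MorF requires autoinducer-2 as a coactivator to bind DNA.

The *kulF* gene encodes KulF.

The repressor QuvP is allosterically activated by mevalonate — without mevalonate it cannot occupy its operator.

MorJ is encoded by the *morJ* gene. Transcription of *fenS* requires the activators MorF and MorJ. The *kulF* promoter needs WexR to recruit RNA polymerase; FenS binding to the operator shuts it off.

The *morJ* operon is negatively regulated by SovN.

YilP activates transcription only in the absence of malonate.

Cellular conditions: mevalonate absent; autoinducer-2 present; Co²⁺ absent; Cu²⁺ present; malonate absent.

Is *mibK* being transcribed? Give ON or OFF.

Malonate is absent, so YilP is active.
Cu²⁺ is present, so WexR is active.
Autoinducer-2 is present, so MorF is active.
Co²⁺ is absent, so SovN is inactive.
With no repressor bound, *morJ* is transcribed.
So MorJ is produced and active.
No repressor is bound and MorF and MorJ are active, so *fenS* is transcribed.
So FenS is produced and active.
With repressor FenS bound, *kulF* is not transcribed.
So KulF is not produced.
Mevalonate is absent, so QuvP is inactive.
No repressor is bound and YilP is active, so *mibK* is transcribed.

ON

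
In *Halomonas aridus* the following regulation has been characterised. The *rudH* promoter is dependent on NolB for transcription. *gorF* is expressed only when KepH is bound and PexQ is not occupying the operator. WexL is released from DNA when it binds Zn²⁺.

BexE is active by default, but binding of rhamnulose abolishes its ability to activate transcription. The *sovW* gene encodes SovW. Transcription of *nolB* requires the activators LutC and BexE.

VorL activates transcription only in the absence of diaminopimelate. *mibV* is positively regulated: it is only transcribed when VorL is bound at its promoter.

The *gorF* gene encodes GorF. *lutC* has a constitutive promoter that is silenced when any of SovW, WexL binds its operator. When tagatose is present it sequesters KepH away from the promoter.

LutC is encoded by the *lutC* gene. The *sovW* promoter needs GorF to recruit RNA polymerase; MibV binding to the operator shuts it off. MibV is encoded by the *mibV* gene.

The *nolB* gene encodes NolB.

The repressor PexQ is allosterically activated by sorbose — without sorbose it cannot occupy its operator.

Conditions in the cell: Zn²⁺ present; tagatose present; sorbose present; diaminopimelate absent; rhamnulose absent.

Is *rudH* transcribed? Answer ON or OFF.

Tagatose is present, so KepH is inactive.
Sorbose is present, so PexQ is active.
With repressor PexQ bound, *gorF* is not transcribed.
So GorF is not produced.
Diaminopimelate is absent, so VorL is active.
No repressor is bound and VorL is active, so *mibV* is transcribed.
So MibV is produced and active.
With repressor MibV bound, *sovW* is not transcribed.
So SovW is not produced.
Zn²⁺ is present, so WexL is inactive.
With no repressor bound, *lutC* is transcribed.
So LutC is produced and active.
Rhamnulose is absent, so BexE is active.
No repressor is bound and LutC and BexE are active, so *nolB* is transcribed.
So NolB is produced and active.
No repressor is bound and NolB is active, so *rudH* is transcribed.

ON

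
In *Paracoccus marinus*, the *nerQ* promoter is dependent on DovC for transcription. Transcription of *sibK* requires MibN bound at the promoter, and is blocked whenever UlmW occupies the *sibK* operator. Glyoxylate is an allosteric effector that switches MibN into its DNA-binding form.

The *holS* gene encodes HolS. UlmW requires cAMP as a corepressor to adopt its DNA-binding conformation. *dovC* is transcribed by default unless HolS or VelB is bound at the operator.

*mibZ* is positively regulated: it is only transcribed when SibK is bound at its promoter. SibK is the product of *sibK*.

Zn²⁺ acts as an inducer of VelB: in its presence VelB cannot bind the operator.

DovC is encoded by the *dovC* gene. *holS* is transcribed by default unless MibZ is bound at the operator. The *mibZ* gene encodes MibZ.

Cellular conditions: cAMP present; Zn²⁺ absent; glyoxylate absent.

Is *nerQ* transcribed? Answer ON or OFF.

OFF

Glyoxylate is absent, so MibN is inactive.
cAMP is present, so UlmW is active.
With repressor UlmW bound, *sibK* is not transcribed.
So SibK is not produced.
Required activator SibK is absent, so *mibZ* is not transcribed.
So MibZ is not produced.
With no repressor bound, *holS* is transcribed.
So HolS is produced and active.
Zn²⁺ is absent, so VelB is active.
With repressor HolS bound, *dovC* is not transcribed.
So DovC is not produced.
Required activator DovC is absent, so *nerQ* is not transcribed.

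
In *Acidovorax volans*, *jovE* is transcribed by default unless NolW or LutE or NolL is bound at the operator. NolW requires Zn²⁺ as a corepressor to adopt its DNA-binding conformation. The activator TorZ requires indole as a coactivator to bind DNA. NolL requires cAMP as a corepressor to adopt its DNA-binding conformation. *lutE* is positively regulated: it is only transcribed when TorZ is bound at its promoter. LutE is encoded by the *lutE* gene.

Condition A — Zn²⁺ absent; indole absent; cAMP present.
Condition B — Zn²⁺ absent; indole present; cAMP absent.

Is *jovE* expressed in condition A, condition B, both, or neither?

Condition A:
Zn²⁺ is absent, so NolW is inactive.
Indole is absent, so TorZ is inactive.
Required activator TorZ is absent, so *lutE* is not transcribed.
So LutE is not produced.
cAMP is present, so NolL is active.
With repressor NolL bound, *jovE* is not transcribed.
→ *jovE* is OFF in A.
Condition B:
Zn²⁺ is absent, so NolW is inactive.
Indole is present, so TorZ is active.
No repressor is bound and TorZ is active, so *lutE* is transcribed.
So LutE is produced and active.
cAMP is absent, so NolL is inactive.
With repressor LutE bound, *jovE* is not transcribed.
→ *jovE* is OFF in B.

neither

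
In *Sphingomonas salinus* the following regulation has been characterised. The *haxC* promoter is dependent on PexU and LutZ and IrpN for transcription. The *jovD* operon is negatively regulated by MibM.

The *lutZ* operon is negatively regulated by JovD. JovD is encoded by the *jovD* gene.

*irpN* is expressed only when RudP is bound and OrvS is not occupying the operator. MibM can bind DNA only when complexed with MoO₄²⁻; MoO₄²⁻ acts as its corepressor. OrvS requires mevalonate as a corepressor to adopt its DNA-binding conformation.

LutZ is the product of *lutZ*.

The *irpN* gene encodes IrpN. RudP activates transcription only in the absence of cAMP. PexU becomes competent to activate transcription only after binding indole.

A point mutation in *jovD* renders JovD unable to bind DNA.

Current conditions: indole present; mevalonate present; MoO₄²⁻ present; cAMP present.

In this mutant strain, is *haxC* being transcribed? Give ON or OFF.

Indole is present, so PexU is active.
JovD is non-functional in this strain, so it has no effect.
With no repressor bound, *lutZ* is transcribed.
So LutZ is produced and active.
Mevalonate is present, so OrvS is active.
cAMP is present, so RudP is inactive.
With repressor OrvS bound, *irpN* is not transcribed.
So IrpN is not produced.
Required activator IrpN is absent, so *haxC* is not transcribed.

OFF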